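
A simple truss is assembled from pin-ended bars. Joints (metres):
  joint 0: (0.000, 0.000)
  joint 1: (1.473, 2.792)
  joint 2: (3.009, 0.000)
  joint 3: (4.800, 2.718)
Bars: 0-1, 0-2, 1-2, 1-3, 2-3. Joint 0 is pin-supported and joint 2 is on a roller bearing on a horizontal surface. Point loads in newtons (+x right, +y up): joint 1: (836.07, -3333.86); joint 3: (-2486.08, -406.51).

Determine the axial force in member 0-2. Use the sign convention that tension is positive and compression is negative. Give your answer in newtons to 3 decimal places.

N=4 nodes, M=5 members, R=3 reactions → 2N=8, M+R=8
member 0 (0-1): L=3.1567, (cx,cy)=(0.4666,0.8845)
member 1 (0-2): L=3.0090, (cx,cy)=(1.0000,0.0000)
member 2 (1-2): L=3.1866, (cx,cy)=(0.4820,-0.8762)
member 3 (1-3): L=3.3278, (cx,cy)=(0.9998,-0.0222)
member 4 (2-3): L=3.2550, (cx,cy)=(0.5502,0.8350)
solve A·x = −loads:
  F[0-1] = -3312.4791 N (compression)
  F[0-2] = -104.3378 N (compression)
  F[1-2] = -405.7327 N (compression)
  F[1-3] = -2186.7136 N (compression)
  F[2-3] = -545.0620 N (compression)
  Rx@0 = +1650.0100 N
  Ry@0 = +2929.7466 N
  Ry@2 = +810.6234 N

-104.338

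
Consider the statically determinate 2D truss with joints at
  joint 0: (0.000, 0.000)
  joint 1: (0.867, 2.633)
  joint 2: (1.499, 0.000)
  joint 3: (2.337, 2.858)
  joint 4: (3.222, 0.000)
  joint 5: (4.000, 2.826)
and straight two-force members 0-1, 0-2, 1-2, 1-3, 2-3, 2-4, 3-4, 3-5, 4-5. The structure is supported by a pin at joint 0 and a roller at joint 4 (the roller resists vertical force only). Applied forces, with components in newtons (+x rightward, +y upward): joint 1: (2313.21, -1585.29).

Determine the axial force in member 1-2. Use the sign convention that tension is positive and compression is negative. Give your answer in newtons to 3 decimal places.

-2612.934

N=6 nodes, M=9 members, R=3 reactions → 2N=12, M+R=12
member 0 (0-1): L=2.7721, (cx,cy)=(0.3128,0.9498)
member 1 (0-2): L=1.4990, (cx,cy)=(1.0000,0.0000)
member 2 (1-2): L=2.7078, (cx,cy)=(0.2334,-0.9724)
member 3 (1-3): L=1.4871, (cx,cy)=(0.9885,0.1513)
member 4 (2-3): L=2.9783, (cx,cy)=(0.2814,0.9596)
member 5 (2-4): L=1.7230, (cx,cy)=(1.0000,0.0000)
member 6 (3-4): L=2.9919, (cx,cy)=(0.2958,-0.9552)
member 7 (3-5): L=1.6633, (cx,cy)=(0.9998,-0.0192)
member 8 (4-5): L=2.9311, (cx,cy)=(0.2654,0.9641)
solve A·x = −loads:
  F[0-1] = +770.2775 N (tension)
  F[0-2] = +2072.2960 N (tension)
  F[1-2] = -2612.9335 N (compression)
  F[1-3] = -1479.4666 N (compression)
  F[2-3] = +2647.7332 N (tension)
  F[2-4] = +717.4519 N (tension)
  F[3-4] = -2425.4634 N (compression)
  F[3-5] = +0.0000 N (tension)
  F[4-5] = -0.0000 N (compression)
  Rx@0 = -2313.2100 N
  Ry@0 = -731.6338 N
  Ry@4 = +2316.9238 N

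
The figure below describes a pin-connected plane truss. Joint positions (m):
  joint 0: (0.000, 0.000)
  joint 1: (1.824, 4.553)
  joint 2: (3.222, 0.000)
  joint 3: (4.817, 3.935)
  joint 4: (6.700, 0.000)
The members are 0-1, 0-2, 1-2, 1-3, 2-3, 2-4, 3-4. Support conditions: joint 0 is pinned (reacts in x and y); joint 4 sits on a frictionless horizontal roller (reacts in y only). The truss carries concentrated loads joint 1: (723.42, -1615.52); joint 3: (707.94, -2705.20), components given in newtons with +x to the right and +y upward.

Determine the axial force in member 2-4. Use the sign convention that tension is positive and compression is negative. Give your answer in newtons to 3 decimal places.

1575.360

N=5 nodes, M=7 members, R=3 reactions → 2N=10, M+R=10
member 0 (0-1): L=4.9048, (cx,cy)=(0.3719,0.9283)
member 1 (0-2): L=3.2220, (cx,cy)=(1.0000,0.0000)
member 2 (1-2): L=4.7628, (cx,cy)=(0.2935,-0.9560)
member 3 (1-3): L=3.0561, (cx,cy)=(0.9793,-0.2022)
member 4 (2-3): L=4.2460, (cx,cy)=(0.3757,0.9268)
member 5 (2-4): L=3.4780, (cx,cy)=(1.0000,0.0000)
member 6 (3-4): L=4.3623, (cx,cy)=(0.4317,-0.9020)
solve A·x = −loads:
  F[0-1] = -1108.0828 N (compression)
  F[0-2] = +1843.4369 N (tension)
  F[1-2] = -393.6475 N (compression)
  F[1-3] = -1041.4672 N (compression)
  F[2-3] = +406.0461 N (tension)
  F[2-4] = +1575.3600 N (tension)
  F[3-4] = -3649.6223 N (compression)
  Rx@0 = -1431.3600 N
  Ry@0 = +1028.6107 N
  Ry@4 = +3292.1093 N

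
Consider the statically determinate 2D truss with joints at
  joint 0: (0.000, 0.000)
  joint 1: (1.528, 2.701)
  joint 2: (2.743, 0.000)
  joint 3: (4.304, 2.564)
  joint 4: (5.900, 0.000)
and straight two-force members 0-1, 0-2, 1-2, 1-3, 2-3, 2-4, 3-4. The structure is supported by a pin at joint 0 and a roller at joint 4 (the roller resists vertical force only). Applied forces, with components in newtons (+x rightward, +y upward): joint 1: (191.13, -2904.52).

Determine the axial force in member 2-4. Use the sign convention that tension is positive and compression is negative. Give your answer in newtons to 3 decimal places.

522.696

N=5 nodes, M=7 members, R=3 reactions → 2N=10, M+R=10
member 0 (0-1): L=3.1033, (cx,cy)=(0.4924,0.8704)
member 1 (0-2): L=2.7430, (cx,cy)=(1.0000,0.0000)
member 2 (1-2): L=2.9617, (cx,cy)=(0.4102,-0.9120)
member 3 (1-3): L=2.7794, (cx,cy)=(0.9988,-0.0493)
member 4 (2-3): L=3.0018, (cx,cy)=(0.5200,0.8542)
member 5 (2-4): L=3.1570, (cx,cy)=(1.0000,0.0000)
member 6 (3-4): L=3.0202, (cx,cy)=(0.5285,-0.8490)
solve A·x = −loads:
  F[0-1] = -2372.3059 N (compression)
  F[0-2] = +1359.2212 N (tension)
  F[1-2] = -866.4487 N (compression)
  F[1-3] = -1004.9923 N (compression)
  F[2-3] = +925.1059 N (tension)
  F[2-4] = +522.6963 N (tension)
  F[3-4] = -989.1114 N (compression)
  Rx@0 = -191.1300 N
  Ry@0 = +2064.7999 N
  Ry@4 = +839.7201 N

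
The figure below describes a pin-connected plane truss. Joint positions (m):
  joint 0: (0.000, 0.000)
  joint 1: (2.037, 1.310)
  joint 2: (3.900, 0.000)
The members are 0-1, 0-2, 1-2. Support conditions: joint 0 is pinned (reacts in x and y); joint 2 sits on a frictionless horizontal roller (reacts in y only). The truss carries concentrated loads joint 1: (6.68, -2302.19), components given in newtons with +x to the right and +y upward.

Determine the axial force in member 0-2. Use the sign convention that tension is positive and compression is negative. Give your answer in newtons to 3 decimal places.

N=3 nodes, M=3 members, R=3 reactions → 2N=6, M+R=6
member 0 (0-1): L=2.4219, (cx,cy)=(0.8411,0.5409)
member 1 (0-2): L=3.9000, (cx,cy)=(1.0000,0.0000)
member 2 (1-2): L=2.2775, (cx,cy)=(0.8180,-0.5752)
solve A·x = −loads:
  F[0-1] = -2029.0021 N (compression)
  F[0-2] = +1713.2423 N (tension)
  F[1-2] = -2094.3949 N (compression)
  Rx@0 = -6.6800 N
  Ry@0 = +1097.4947 N
  Ry@2 = +1204.6953 N

1713.242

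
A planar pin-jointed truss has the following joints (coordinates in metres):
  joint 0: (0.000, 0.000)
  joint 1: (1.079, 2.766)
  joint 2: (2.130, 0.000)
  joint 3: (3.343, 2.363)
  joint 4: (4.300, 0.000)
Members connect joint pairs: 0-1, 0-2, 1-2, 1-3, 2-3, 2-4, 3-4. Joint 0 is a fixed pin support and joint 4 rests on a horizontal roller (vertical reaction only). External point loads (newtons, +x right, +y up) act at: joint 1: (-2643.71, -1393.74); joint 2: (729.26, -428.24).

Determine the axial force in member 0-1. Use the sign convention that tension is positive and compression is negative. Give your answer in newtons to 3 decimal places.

-3177.998

N=5 nodes, M=7 members, R=3 reactions → 2N=10, M+R=10
member 0 (0-1): L=2.9690, (cx,cy)=(0.3634,0.9316)
member 1 (0-2): L=2.1300, (cx,cy)=(1.0000,0.0000)
member 2 (1-2): L=2.9589, (cx,cy)=(0.3552,-0.9348)
member 3 (1-3): L=2.2996, (cx,cy)=(0.9845,-0.1752)
member 4 (2-3): L=2.6562, (cx,cy)=(0.4567,0.8896)
member 5 (2-4): L=2.1700, (cx,cy)=(1.0000,0.0000)
member 6 (3-4): L=2.5494, (cx,cy)=(0.3754,-0.9269)
solve A·x = −loads:
  F[0-1] = -3177.9980 N (compression)
  F[0-2] = -759.4979 N (compression)
  F[1-2] = +1493.8133 N (tension)
  F[1-3] = +973.2256 N (tension)
  F[2-3] = -1088.2750 N (compression)
  F[2-4] = -461.1752 N (compression)
  F[3-4] = +1228.5645 N (tension)
  Rx@0 = +1914.4500 N
  Ry@0 = +2960.7021 N
  Ry@4 = -1138.7221 N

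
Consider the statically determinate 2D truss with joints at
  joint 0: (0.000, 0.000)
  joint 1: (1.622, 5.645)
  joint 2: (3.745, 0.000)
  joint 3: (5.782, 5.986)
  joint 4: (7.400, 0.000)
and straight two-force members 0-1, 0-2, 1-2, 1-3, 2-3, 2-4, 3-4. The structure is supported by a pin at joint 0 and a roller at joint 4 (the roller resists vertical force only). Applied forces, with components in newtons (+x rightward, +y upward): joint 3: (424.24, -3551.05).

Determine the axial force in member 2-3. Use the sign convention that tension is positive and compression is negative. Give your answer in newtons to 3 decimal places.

N=5 nodes, M=7 members, R=3 reactions → 2N=10, M+R=10
member 0 (0-1): L=5.8734, (cx,cy)=(0.2762,0.9611)
member 1 (0-2): L=3.7450, (cx,cy)=(1.0000,0.0000)
member 2 (1-2): L=6.0310, (cx,cy)=(0.3520,-0.9360)
member 3 (1-3): L=4.1740, (cx,cy)=(0.9967,0.0817)
member 4 (2-3): L=6.3231, (cx,cy)=(0.3222,0.9467)
member 5 (2-4): L=3.6550, (cx,cy)=(1.0000,0.0000)
member 6 (3-4): L=6.2008, (cx,cy)=(0.2609,-0.9654)
solve A·x = −loads:
  F[0-1] = -450.7869 N (compression)
  F[0-2] = +548.7293 N (tension)
  F[1-2] = +438.4641 N (tension)
  F[1-3] = -279.7699 N (compression)
  F[2-3] = -433.5115 N (compression)
  F[2-4] = +842.7313 N (tension)
  F[3-4] = -3229.6799 N (compression)
  Rx@0 = -424.2400 N
  Ry@0 = +433.2565 N
  Ry@4 = +3117.7935 N

-433.512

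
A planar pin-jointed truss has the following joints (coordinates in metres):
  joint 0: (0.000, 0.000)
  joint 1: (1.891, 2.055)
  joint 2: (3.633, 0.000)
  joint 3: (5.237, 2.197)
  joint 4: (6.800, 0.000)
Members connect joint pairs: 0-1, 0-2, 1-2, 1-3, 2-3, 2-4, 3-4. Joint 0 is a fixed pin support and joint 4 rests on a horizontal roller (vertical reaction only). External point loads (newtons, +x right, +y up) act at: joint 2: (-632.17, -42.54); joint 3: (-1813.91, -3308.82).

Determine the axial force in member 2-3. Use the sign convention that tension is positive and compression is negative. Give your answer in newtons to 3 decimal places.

N=5 nodes, M=7 members, R=3 reactions → 2N=10, M+R=10
member 0 (0-1): L=2.7927, (cx,cy)=(0.6771,0.7359)
member 1 (0-2): L=3.6330, (cx,cy)=(1.0000,0.0000)
member 2 (1-2): L=2.6940, (cx,cy)=(0.6466,-0.7628)
member 3 (1-3): L=3.3490, (cx,cy)=(0.9991,0.0424)
member 4 (2-3): L=2.7202, (cx,cy)=(0.5897,0.8077)
member 5 (2-4): L=3.1670, (cx,cy)=(1.0000,0.0000)
member 6 (3-4): L=2.6963, (cx,cy)=(0.5797,-0.8148)
solve A·x = −loads:
  F[0-1] = -1856.8859 N (compression)
  F[0-2] = -1188.7193 N (compression)
  F[1-2] = +1661.5572 N (tension)
  F[1-3] = -2333.8627 N (compression)
  F[2-3] = -1516.6280 N (compression)
  F[2-4] = +1412.1443 N (tension)
  F[3-4] = -2436.0190 N (compression)
  Rx@0 = +2446.0800 N
  Ry@0 = +1366.4074 N
  Ry@4 = +1984.9526 N

-1516.628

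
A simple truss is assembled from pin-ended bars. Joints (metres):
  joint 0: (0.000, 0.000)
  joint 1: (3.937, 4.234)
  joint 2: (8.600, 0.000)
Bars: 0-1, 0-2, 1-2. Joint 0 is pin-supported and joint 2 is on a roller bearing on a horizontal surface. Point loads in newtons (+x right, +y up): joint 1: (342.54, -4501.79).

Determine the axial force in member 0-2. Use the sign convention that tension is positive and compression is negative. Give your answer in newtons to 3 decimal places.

N=3 nodes, M=3 members, R=3 reactions → 2N=6, M+R=6
member 0 (0-1): L=5.7816, (cx,cy)=(0.6810,0.7323)
member 1 (0-2): L=8.6000, (cx,cy)=(1.0000,0.0000)
member 2 (1-2): L=6.2984, (cx,cy)=(0.7403,-0.6722)
solve A·x = −loads:
  F[0-1] = -3102.8175 N (compression)
  F[0-2] = +2455.4195 N (tension)
  F[1-2] = -3316.6005 N (compression)
  Rx@0 = -342.5400 N
  Ry@0 = +2272.2712 N
  Ry@2 = +2229.5188 N

2455.419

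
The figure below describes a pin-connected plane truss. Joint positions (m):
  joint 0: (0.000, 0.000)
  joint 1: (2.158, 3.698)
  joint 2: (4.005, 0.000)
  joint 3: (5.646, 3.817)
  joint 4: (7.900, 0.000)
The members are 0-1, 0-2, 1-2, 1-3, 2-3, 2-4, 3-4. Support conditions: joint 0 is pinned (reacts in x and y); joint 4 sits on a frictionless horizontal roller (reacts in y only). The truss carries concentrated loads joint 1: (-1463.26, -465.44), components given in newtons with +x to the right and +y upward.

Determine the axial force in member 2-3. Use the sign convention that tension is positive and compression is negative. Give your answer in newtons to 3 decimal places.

-628.631

N=5 nodes, M=7 members, R=3 reactions → 2N=10, M+R=10
member 0 (0-1): L=4.2816, (cx,cy)=(0.5040,0.8637)
member 1 (0-2): L=4.0050, (cx,cy)=(1.0000,0.0000)
member 2 (1-2): L=4.1336, (cx,cy)=(0.4468,-0.8946)
member 3 (1-3): L=3.4900, (cx,cy)=(0.9994,0.0341)
member 4 (2-3): L=4.1548, (cx,cy)=(0.3950,0.9187)
member 5 (2-4): L=3.8950, (cx,cy)=(1.0000,0.0000)
member 6 (3-4): L=4.4328, (cx,cy)=(0.5085,-0.8611)
solve A·x = −loads:
  F[0-1] = -1184.7390 N (compression)
  F[0-2] = -866.1323 N (compression)
  F[1-2] = +645.5485 N (tension)
  F[1-3] = +578.0203 N (tension)
  F[2-3] = -628.6310 N (compression)
  F[2-4] = -329.3971 N (compression)
  F[3-4] = +647.8092 N (tension)
  Rx@0 = +1463.2600 N
  Ry@0 = +1023.2521 N
  Ry@4 = -557.8121 N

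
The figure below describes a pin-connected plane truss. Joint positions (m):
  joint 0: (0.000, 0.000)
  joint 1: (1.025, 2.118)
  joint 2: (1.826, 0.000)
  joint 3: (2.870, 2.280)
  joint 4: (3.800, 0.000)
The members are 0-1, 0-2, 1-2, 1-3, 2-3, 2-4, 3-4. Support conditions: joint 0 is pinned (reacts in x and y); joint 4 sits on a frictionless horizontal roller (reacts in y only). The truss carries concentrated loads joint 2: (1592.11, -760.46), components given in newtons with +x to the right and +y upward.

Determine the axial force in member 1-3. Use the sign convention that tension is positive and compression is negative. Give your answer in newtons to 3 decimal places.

N=5 nodes, M=7 members, R=3 reactions → 2N=10, M+R=10
member 0 (0-1): L=2.3530, (cx,cy)=(0.4356,0.9001)
member 1 (0-2): L=1.8260, (cx,cy)=(1.0000,0.0000)
member 2 (1-2): L=2.2644, (cx,cy)=(0.3537,-0.9353)
member 3 (1-3): L=1.8521, (cx,cy)=(0.9962,0.0875)
member 4 (2-3): L=2.5077, (cx,cy)=(0.4163,0.9092)
member 5 (2-4): L=1.9740, (cx,cy)=(1.0000,0.0000)
member 6 (3-4): L=2.4624, (cx,cy)=(0.3777,-0.9259)
solve A·x = −loads:
  F[0-1] = -438.8676 N (compression)
  F[0-2] = +1783.2880 N (tension)
  F[1-2] = +391.4017 N (tension)
  F[1-3] = -330.8989 N (compression)
  F[2-3] = +433.7410 N (tension)
  F[2-4] = +149.0533 N (tension)
  F[3-4] = -394.6510 N (compression)
  Rx@0 = -1592.1100 N
  Ry@0 = +395.0390 N
  Ry@4 = +365.4210 N

-330.899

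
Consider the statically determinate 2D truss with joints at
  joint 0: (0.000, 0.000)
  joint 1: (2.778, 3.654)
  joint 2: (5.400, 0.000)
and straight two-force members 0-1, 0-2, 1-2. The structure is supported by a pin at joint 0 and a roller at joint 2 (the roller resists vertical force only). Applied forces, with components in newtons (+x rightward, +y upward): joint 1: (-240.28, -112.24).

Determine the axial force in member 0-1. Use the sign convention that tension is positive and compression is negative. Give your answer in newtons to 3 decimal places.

N=3 nodes, M=3 members, R=3 reactions → 2N=6, M+R=6
member 0 (0-1): L=4.5901, (cx,cy)=(0.6052,0.7961)
member 1 (0-2): L=5.4000, (cx,cy)=(1.0000,0.0000)
member 2 (1-2): L=4.4974, (cx,cy)=(0.5830,-0.8125)
solve A·x = −loads:
  F[0-1] = -272.7029 N (compression)
  F[0-2] = -75.2359 N (compression)
  F[1-2] = +129.0488 N (tension)
  Rx@0 = +240.2800 N
  Ry@0 = +217.0882 N
  Ry@2 = -104.8482 N

-272.703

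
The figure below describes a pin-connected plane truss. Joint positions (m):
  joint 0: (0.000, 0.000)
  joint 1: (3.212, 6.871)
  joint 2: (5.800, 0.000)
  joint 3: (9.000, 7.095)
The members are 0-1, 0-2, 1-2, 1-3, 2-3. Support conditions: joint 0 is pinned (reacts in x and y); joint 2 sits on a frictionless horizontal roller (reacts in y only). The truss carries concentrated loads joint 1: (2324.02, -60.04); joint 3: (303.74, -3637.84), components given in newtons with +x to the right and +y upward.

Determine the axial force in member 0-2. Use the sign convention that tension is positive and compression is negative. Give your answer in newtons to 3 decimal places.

N=4 nodes, M=5 members, R=3 reactions → 2N=8, M+R=8
member 0 (0-1): L=7.5847, (cx,cy)=(0.4235,0.9059)
member 1 (0-2): L=5.8000, (cx,cy)=(1.0000,0.0000)
member 2 (1-2): L=7.3422, (cx,cy)=(0.3525,-0.9358)
member 3 (1-3): L=5.7923, (cx,cy)=(0.9993,0.0387)
member 4 (2-3): L=7.7833, (cx,cy)=(0.4111,0.9116)
solve A·x = −loads:
  F[0-1] = +5635.2743 N (tension)
  F[0-2] = +241.3090 N (tension)
  F[1-2] = -5437.4456 N (compression)
  F[1-3] = +1980.5105 N (tension)
  F[2-3] = -4074.7494 N (compression)
  Rx@0 = -2627.7600 N
  Ry@0 = -5105.0140 N
  Ry@2 = +8802.8940 N

241.309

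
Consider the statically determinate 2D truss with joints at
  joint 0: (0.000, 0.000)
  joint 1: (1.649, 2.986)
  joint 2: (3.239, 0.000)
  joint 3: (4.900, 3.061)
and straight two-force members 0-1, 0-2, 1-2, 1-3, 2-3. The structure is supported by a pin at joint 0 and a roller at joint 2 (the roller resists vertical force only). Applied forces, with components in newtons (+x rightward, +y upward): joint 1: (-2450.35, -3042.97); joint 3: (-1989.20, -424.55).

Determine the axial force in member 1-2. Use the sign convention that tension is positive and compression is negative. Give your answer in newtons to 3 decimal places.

2640.678

N=4 nodes, M=5 members, R=3 reactions → 2N=8, M+R=8
member 0 (0-1): L=3.4111, (cx,cy)=(0.4834,0.8754)
member 1 (0-2): L=3.2390, (cx,cy)=(1.0000,0.0000)
member 2 (1-2): L=3.3829, (cx,cy)=(0.4700,-0.8827)
member 3 (1-3): L=3.2519, (cx,cy)=(0.9997,0.0231)
member 4 (2-3): L=3.4826, (cx,cy)=(0.4769,0.8789)
solve A·x = −loads:
  F[0-1] = -6185.7234 N (compression)
  F[0-2] = -1449.2101 N (compression)
  F[1-2] = +2640.6780 N (tension)
  F[1-3] = -1781.5959 N (compression)
  F[2-3] = -436.2773 N (compression)
  Rx@0 = +4439.5500 N
  Ry@0 = +5414.8907 N
  Ry@2 = -1947.3707 N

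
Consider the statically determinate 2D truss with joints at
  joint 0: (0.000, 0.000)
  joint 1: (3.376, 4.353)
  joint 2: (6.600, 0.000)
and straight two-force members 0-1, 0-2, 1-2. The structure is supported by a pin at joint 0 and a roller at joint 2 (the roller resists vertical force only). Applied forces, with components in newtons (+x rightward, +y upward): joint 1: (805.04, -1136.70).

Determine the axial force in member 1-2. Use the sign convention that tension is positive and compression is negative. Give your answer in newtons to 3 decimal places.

-1384.277

N=3 nodes, M=3 members, R=3 reactions → 2N=6, M+R=6
member 0 (0-1): L=5.5087, (cx,cy)=(0.6128,0.7902)
member 1 (0-2): L=6.6000, (cx,cy)=(1.0000,0.0000)
member 2 (1-2): L=5.4169, (cx,cy)=(0.5952,-0.8036)
solve A·x = −loads:
  F[0-1] = -30.7520 N (compression)
  F[0-2] = +823.8862 N (tension)
  F[1-2] = -1384.2766 N (compression)
  Rx@0 = -805.0400 N
  Ry@0 = +24.3003 N
  Ry@2 = +1112.3997 N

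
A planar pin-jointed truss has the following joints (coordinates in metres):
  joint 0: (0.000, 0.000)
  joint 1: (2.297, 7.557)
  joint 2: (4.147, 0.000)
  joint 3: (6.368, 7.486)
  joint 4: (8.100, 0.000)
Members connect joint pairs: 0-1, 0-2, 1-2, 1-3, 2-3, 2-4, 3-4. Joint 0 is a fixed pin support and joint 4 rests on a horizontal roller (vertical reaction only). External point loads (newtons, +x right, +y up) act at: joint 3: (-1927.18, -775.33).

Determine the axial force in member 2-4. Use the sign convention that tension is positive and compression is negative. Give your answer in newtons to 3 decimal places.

N=5 nodes, M=7 members, R=3 reactions → 2N=10, M+R=10
member 0 (0-1): L=7.8984, (cx,cy)=(0.2908,0.9568)
member 1 (0-2): L=4.1470, (cx,cy)=(1.0000,0.0000)
member 2 (1-2): L=7.7802, (cx,cy)=(0.2378,-0.9713)
member 3 (1-3): L=4.0716, (cx,cy)=(0.9998,-0.0174)
member 4 (2-3): L=7.8085, (cx,cy)=(0.2844,0.9587)
member 5 (2-4): L=3.9530, (cx,cy)=(1.0000,0.0000)
member 6 (3-4): L=7.6838, (cx,cy)=(0.2254,-0.9743)
solve A·x = −loads:
  F[0-1] = -2034.8309 N (compression)
  F[0-2] = -1335.4125 N (compression)
  F[1-2] = +2023.6366 N (tension)
  F[1-3] = -1073.1203 N (compression)
  F[2-3] = -2050.2792 N (compression)
  F[2-4] = -271.0563 N (compression)
  F[3-4] = +1202.4994 N (tension)
  Rx@0 = +1927.1800 N
  Ry@0 = +1946.8816 N
  Ry@4 = -1171.5516 N

-271.056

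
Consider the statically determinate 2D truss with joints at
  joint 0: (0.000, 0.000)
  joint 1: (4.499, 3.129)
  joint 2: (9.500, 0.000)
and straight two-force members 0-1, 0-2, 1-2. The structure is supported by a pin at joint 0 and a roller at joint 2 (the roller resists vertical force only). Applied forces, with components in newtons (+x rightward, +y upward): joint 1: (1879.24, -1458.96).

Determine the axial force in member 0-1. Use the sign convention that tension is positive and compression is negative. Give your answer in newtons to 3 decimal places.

-261.072

N=3 nodes, M=3 members, R=3 reactions → 2N=6, M+R=6
member 0 (0-1): L=5.4801, (cx,cy)=(0.8210,0.5710)
member 1 (0-2): L=9.5000, (cx,cy)=(1.0000,0.0000)
member 2 (1-2): L=5.8992, (cx,cy)=(0.8477,-0.5304)
solve A·x = −loads:
  F[0-1] = -261.0715 N (compression)
  F[0-2] = +2093.5715 N (tension)
  F[1-2] = -2469.5883 N (compression)
  Rx@0 = -1879.2400 N
  Ry@0 = +149.0649 N
  Ry@2 = +1309.8951 N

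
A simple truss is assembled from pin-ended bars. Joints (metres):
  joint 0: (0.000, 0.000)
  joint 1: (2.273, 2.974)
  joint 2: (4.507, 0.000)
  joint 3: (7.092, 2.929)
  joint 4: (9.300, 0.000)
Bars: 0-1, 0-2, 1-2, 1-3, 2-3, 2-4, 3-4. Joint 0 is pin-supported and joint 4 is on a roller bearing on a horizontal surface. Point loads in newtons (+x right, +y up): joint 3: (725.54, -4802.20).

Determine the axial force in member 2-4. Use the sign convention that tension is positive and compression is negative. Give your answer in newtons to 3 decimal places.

N=5 nodes, M=7 members, R=3 reactions → 2N=10, M+R=10
member 0 (0-1): L=3.7432, (cx,cy)=(0.6072,0.7945)
member 1 (0-2): L=4.5070, (cx,cy)=(1.0000,0.0000)
member 2 (1-2): L=3.7196, (cx,cy)=(0.6006,-0.7995)
member 3 (1-3): L=4.8192, (cx,cy)=(1.0000,-0.0093)
member 4 (2-3): L=3.9066, (cx,cy)=(0.6617,0.7498)
member 5 (2-4): L=4.7930, (cx,cy)=(1.0000,0.0000)
member 6 (3-4): L=3.6680, (cx,cy)=(0.6020,-0.7985)
solve A·x = −loads:
  F[0-1] = -1147.4003 N (compression)
  F[0-2] = +1422.2895 N (tension)
  F[1-2] = +1156.4297 N (tension)
  F[1-3] = -1391.3642 N (compression)
  F[2-3] = -1233.2177 N (compression)
  F[2-4] = +2932.8714 N (tension)
  F[3-4] = -4872.1942 N (compression)
  Rx@0 = -725.5400 N
  Ry@0 = +911.6291 N
  Ry@4 = +3890.5709 N

2932.871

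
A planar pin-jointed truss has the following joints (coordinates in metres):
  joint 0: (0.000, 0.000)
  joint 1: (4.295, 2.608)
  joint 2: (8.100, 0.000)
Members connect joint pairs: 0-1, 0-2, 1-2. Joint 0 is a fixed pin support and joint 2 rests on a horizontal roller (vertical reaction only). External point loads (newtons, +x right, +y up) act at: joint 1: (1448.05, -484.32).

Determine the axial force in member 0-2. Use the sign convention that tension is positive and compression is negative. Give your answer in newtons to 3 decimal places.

N=3 nodes, M=3 members, R=3 reactions → 2N=6, M+R=6
member 0 (0-1): L=5.0248, (cx,cy)=(0.8548,0.5190)
member 1 (0-2): L=8.1000, (cx,cy)=(1.0000,0.0000)
member 2 (1-2): L=4.6130, (cx,cy)=(0.8248,-0.5654)
solve A·x = −loads:
  F[0-1] = +459.9501 N (tension)
  F[0-2] = +1054.9035 N (tension)
  F[1-2] = -1278.9121 N (compression)
  Rx@0 = -1448.0500 N
  Ry@0 = -238.7255 N
  Ry@2 = +723.0455 N

1054.903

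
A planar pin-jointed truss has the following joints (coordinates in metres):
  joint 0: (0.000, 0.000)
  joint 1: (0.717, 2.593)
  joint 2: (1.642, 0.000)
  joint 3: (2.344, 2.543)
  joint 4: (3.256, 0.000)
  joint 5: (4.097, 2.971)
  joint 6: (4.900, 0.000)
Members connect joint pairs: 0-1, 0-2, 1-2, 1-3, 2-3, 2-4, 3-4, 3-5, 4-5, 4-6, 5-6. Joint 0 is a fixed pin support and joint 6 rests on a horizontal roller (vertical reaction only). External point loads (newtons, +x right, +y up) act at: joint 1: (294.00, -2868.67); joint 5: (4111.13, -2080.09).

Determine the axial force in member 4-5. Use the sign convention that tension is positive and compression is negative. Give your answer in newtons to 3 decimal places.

2278.270

N=7 nodes, M=11 members, R=3 reactions → 2N=14, M+R=14
member 0 (0-1): L=2.6903, (cx,cy)=(0.2665,0.9638)
member 1 (0-2): L=1.6420, (cx,cy)=(1.0000,0.0000)
member 2 (1-2): L=2.7530, (cx,cy)=(0.3360,-0.9419)
member 3 (1-3): L=1.6278, (cx,cy)=(0.9995,-0.0307)
member 4 (2-3): L=2.6381, (cx,cy)=(0.2661,0.9639)
member 5 (2-4): L=1.6140, (cx,cy)=(1.0000,0.0000)
member 6 (3-4): L=2.7016, (cx,cy)=(0.3376,-0.9413)
member 7 (3-5): L=1.8045, (cx,cy)=(0.9715,0.2372)
member 8 (4-5): L=3.0877, (cx,cy)=(0.2724,0.9622)
member 9 (4-6): L=1.6440, (cx,cy)=(1.0000,0.0000)
member 10 (5-6): L=3.0776, (cx,cy)=(0.2609,-0.9654)
solve A·x = −loads:
  F[0-1] = -146.8310 N (compression)
  F[0-2] = +4444.2623 N (tension)
  F[1-2] = -2916.5823 N (compression)
  F[1-3] = +647.1191 N (tension)
  F[2-3] = +2849.7738 N (tension)
  F[2-4] = +2705.9942 N (tension)
  F[3-4] = -2328.8459 N (compression)
  F[3-5] = +2255.6722 N (tension)
  F[4-5] = +2278.2703 N (tension)
  F[4-6] = +1299.2977 N (tension)
  F[5-6] = -4979.7317 N (compression)
  Rx@0 = -4405.1300 N
  Ry@0 = +141.5203 N
  Ry@6 = +4807.2397 N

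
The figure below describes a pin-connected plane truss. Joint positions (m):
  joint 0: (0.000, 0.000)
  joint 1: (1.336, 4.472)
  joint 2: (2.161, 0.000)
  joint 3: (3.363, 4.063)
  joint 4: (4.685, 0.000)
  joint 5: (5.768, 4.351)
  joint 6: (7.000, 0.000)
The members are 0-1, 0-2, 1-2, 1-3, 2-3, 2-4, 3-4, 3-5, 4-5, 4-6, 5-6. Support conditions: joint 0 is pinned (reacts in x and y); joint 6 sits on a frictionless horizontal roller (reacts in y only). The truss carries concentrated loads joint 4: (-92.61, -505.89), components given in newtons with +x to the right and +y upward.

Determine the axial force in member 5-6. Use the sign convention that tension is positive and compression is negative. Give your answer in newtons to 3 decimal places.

-351.896

N=7 nodes, M=11 members, R=3 reactions → 2N=14, M+R=14
member 0 (0-1): L=4.6673, (cx,cy)=(0.2862,0.9582)
member 1 (0-2): L=2.1610, (cx,cy)=(1.0000,0.0000)
member 2 (1-2): L=4.5475, (cx,cy)=(0.1814,-0.9834)
member 3 (1-3): L=2.0679, (cx,cy)=(0.9802,-0.1978)
member 4 (2-3): L=4.2371, (cx,cy)=(0.2837,0.9589)
member 5 (2-4): L=2.5240, (cx,cy)=(1.0000,0.0000)
member 6 (3-4): L=4.2727, (cx,cy)=(0.3094,-0.9509)
member 7 (3-5): L=2.4222, (cx,cy)=(0.9929,0.1189)
member 8 (4-5): L=4.4838, (cx,cy)=(0.2415,0.9704)
member 9 (4-6): L=2.3150, (cx,cy)=(1.0000,0.0000)
member 10 (5-6): L=4.5221, (cx,cy)=(0.2724,-0.9622)
solve A·x = −loads:
  F[0-1] = -174.6115 N (compression)
  F[0-2] = -42.6280 N (compression)
  F[1-2] = +187.3577 N (tension)
  F[1-3] = -85.6648 N (compression)
  F[2-3] = -192.1424 N (compression)
  F[2-4] = +45.8707 N (tension)
  F[3-4] = +152.5555 N (tension)
  F[3-5] = -187.0093 N (compression)
  F[4-5] = +371.8300 N (tension)
  F[4-6] = +95.8714 N (tension)
  F[5-6] = -351.8964 N (compression)
  Rx@0 = +92.6100 N
  Ry@0 = +167.3051 N
  Ry@6 = +338.5849 N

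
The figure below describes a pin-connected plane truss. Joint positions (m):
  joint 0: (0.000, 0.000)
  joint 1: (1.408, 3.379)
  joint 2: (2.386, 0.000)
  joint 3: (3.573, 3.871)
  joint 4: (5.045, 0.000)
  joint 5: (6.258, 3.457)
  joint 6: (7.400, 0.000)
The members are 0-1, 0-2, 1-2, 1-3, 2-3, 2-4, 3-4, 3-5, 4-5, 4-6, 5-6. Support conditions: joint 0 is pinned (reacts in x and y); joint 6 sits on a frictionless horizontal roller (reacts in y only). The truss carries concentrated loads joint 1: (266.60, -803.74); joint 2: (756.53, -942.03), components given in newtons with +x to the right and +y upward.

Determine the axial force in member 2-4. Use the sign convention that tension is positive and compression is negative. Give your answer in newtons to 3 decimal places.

N=7 nodes, M=11 members, R=3 reactions → 2N=14, M+R=14
member 0 (0-1): L=3.6606, (cx,cy)=(0.3846,0.9231)
member 1 (0-2): L=2.3860, (cx,cy)=(1.0000,0.0000)
member 2 (1-2): L=3.5177, (cx,cy)=(0.2780,-0.9606)
member 3 (1-3): L=2.2202, (cx,cy)=(0.9751,0.2216)
member 4 (2-3): L=4.0489, (cx,cy)=(0.2932,0.9561)
member 5 (2-4): L=2.6590, (cx,cy)=(1.0000,0.0000)
member 6 (3-4): L=4.1414, (cx,cy)=(0.3554,-0.9347)
member 7 (3-5): L=2.7167, (cx,cy)=(0.9883,-0.1524)
member 8 (4-5): L=3.6636, (cx,cy)=(0.3311,0.9436)
member 9 (4-6): L=2.3550, (cx,cy)=(1.0000,0.0000)
member 10 (5-6): L=3.6407, (cx,cy)=(0.3137,-0.9495)
solve A·x = −loads:
  F[0-1] = -1264.6574 N (compression)
  F[0-2] = +1509.5612 N (tension)
  F[1-2] = +188.0314 N (tension)
  F[1-3] = -825.8410 N (compression)
  F[2-3] = +796.4046 N (tension)
  F[2-4] = +571.8297 N (tension)
  F[3-4] = -557.1487 N (compression)
  F[3-5] = -378.2181 N (compression)
  F[4-5] = +551.8956 N (tension)
  F[4-6] = +191.0725 N (tension)
  F[5-6] = -609.1470 N (compression)
  Rx@0 = -1023.1300 N
  Ry@0 = +1167.3658 N
  Ry@6 = +578.4042 N

571.830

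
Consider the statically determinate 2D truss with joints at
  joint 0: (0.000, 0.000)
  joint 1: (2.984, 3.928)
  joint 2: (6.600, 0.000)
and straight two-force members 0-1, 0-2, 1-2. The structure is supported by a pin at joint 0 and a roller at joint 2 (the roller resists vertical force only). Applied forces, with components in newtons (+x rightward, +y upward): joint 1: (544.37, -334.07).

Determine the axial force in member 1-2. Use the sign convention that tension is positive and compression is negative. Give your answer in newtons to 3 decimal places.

-645.655

N=3 nodes, M=3 members, R=3 reactions → 2N=6, M+R=6
member 0 (0-1): L=4.9329, (cx,cy)=(0.6049,0.7963)
member 1 (0-2): L=6.6000, (cx,cy)=(1.0000,0.0000)
member 2 (1-2): L=5.3390, (cx,cy)=(0.6773,-0.7357)
solve A·x = −loads:
  F[0-1] = +177.0125 N (tension)
  F[0-2] = +437.2918 N (tension)
  F[1-2] = -645.6553 N (compression)
  Rx@0 = -544.3700 N
  Ry@0 = -140.9528 N
  Ry@2 = +475.0228 N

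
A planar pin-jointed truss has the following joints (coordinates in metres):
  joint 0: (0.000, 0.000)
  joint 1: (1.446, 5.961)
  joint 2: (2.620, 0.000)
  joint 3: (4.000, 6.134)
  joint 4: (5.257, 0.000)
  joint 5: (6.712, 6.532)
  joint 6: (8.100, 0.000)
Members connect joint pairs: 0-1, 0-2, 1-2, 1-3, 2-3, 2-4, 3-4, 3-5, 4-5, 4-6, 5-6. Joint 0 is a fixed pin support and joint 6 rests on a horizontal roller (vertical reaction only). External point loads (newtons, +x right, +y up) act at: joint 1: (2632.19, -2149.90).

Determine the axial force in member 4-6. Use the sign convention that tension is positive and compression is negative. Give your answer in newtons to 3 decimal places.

N=7 nodes, M=11 members, R=3 reactions → 2N=14, M+R=14
member 0 (0-1): L=6.1339, (cx,cy)=(0.2357,0.9718)
member 1 (0-2): L=2.6200, (cx,cy)=(1.0000,0.0000)
member 2 (1-2): L=6.0755, (cx,cy)=(0.1932,-0.9812)
member 3 (1-3): L=2.5599, (cx,cy)=(0.9977,0.0676)
member 4 (2-3): L=6.2873, (cx,cy)=(0.2195,0.9756)
member 5 (2-4): L=2.6370, (cx,cy)=(1.0000,0.0000)
member 6 (3-4): L=6.2615, (cx,cy)=(0.2008,-0.9796)
member 7 (3-5): L=2.7410, (cx,cy)=(0.9894,0.1452)
member 8 (4-5): L=6.6921, (cx,cy)=(0.2174,0.9761)
member 9 (4-6): L=2.8430, (cx,cy)=(1.0000,0.0000)
member 10 (5-6): L=6.6778, (cx,cy)=(0.2079,-0.9782)
solve A·x = −loads:
  F[0-1] = +175.9529 N (tension)
  F[0-2] = +2590.7109 N (tension)
  F[1-2] = -2510.8388 N (compression)
  F[1-3] = -2110.3541 N (compression)
  F[2-3] = +2525.0905 N (tension)
  F[2-4] = +1551.2984 N (tension)
  F[3-4] = -2525.5634 N (compression)
  F[3-5] = -1055.4731 N (compression)
  F[4-5] = +2534.7857 N (tension)
  F[4-6] = +493.1722 N (tension)
  F[5-6] = -2372.7130 N (compression)
  Rx@0 = -2632.1900 N
  Ry@0 = -170.9938 N
  Ry@6 = +2320.8938 N

493.172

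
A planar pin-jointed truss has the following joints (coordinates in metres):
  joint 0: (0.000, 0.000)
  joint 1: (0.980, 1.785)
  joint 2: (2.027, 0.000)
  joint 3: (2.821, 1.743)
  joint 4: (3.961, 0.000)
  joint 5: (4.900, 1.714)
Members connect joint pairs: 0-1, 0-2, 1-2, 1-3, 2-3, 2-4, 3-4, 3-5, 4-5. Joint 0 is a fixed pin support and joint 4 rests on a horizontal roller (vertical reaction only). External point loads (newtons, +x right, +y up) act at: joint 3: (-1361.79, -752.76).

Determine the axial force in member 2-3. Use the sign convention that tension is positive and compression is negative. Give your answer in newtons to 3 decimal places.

N=6 nodes, M=9 members, R=3 reactions → 2N=12, M+R=12
member 0 (0-1): L=2.0363, (cx,cy)=(0.4813,0.8766)
member 1 (0-2): L=2.0270, (cx,cy)=(1.0000,0.0000)
member 2 (1-2): L=2.0694, (cx,cy)=(0.5059,-0.8626)
member 3 (1-3): L=1.8415, (cx,cy)=(0.9997,-0.0228)
member 4 (2-3): L=1.9153, (cx,cy)=(0.4146,0.9100)
member 5 (2-4): L=1.9340, (cx,cy)=(1.0000,0.0000)
member 6 (3-4): L=2.0827, (cx,cy)=(0.5474,-0.8369)
member 7 (3-5): L=2.0792, (cx,cy)=(0.9999,-0.0139)
member 8 (4-5): L=1.9544, (cx,cy)=(0.4805,0.8770)
solve A·x = −loads:
  F[0-1] = -930.7683 N (compression)
  F[0-2] = -913.8495 N (compression)
  F[1-2] = +970.7248 N (tension)
  F[1-3] = -939.3159 N (compression)
  F[2-3] = -920.0999 N (compression)
  F[2-4] = -41.2908 N (compression)
  F[3-4] = +75.4356 N (tension)
  F[3-5] = +0.0000 N (tension)
  F[4-5] = -0.0000 N (compression)
  Rx@0 = +1361.7900 N
  Ry@0 = +815.8915 N
  Ry@4 = -63.1315 N

-920.100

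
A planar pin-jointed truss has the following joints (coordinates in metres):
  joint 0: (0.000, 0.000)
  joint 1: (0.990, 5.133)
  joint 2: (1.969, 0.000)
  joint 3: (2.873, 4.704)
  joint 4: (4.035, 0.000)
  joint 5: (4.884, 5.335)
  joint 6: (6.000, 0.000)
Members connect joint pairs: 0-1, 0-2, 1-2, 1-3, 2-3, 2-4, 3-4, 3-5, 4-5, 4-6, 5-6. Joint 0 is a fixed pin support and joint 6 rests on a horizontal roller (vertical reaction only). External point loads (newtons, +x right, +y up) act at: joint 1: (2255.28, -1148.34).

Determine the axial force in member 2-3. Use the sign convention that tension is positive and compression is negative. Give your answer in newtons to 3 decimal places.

1754.068

N=7 nodes, M=11 members, R=3 reactions → 2N=14, M+R=14
member 0 (0-1): L=5.2276, (cx,cy)=(0.1894,0.9819)
member 1 (0-2): L=1.9690, (cx,cy)=(1.0000,0.0000)
member 2 (1-2): L=5.2255, (cx,cy)=(0.1873,-0.9823)
member 3 (1-3): L=1.9313, (cx,cy)=(0.9750,-0.2221)
member 4 (2-3): L=4.7901, (cx,cy)=(0.1887,0.9820)
member 5 (2-4): L=2.0660, (cx,cy)=(1.0000,0.0000)
member 6 (3-4): L=4.8454, (cx,cy)=(0.2398,-0.9708)
member 7 (3-5): L=2.1077, (cx,cy)=(0.9541,0.2994)
member 8 (4-5): L=5.4021, (cx,cy)=(0.1572,0.9876)
member 9 (4-6): L=1.9650, (cx,cy)=(1.0000,0.0000)
member 10 (5-6): L=5.4505, (cx,cy)=(0.2048,-0.9788)
solve A·x = −loads:
  F[0-1] = +988.4145 N (tension)
  F[0-2] = +2068.0946 N (tension)
  F[1-2] = -1753.5985 N (compression)
  F[1-3] = -1784.1340 N (compression)
  F[2-3] = +1754.0682 N (tension)
  F[2-4] = +1408.5248 N (tension)
  F[3-4] = -2448.0539 N (compression)
  F[3-5] = -860.9322 N (compression)
  F[4-5] = +2406.5217 N (tension)
  F[4-6] = +443.2346 N (tension)
  F[5-6] = -2164.7307 N (compression)
  Rx@0 = -2255.2800 N
  Ry@0 = -970.5281 N
  Ry@6 = +2118.8681 N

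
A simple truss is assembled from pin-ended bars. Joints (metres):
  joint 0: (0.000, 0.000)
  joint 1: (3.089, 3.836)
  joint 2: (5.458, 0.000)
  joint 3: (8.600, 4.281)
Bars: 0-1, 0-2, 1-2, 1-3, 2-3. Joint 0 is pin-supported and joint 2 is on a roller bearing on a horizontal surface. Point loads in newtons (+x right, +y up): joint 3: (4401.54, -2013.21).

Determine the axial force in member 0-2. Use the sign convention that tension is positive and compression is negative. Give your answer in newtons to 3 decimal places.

688.214

N=4 nodes, M=5 members, R=3 reactions → 2N=8, M+R=8
member 0 (0-1): L=4.9251, (cx,cy)=(0.6272,0.7789)
member 1 (0-2): L=5.4580, (cx,cy)=(1.0000,0.0000)
member 2 (1-2): L=4.5086, (cx,cy)=(0.5254,-0.8508)
member 3 (1-3): L=5.5289, (cx,cy)=(0.9968,0.0805)
member 4 (2-3): L=5.3103, (cx,cy)=(0.5917,0.8062)
solve A·x = −loads:
  F[0-1] = +5920.5504 N (tension)
  F[0-2] = +688.2139 N (tension)
  F[1-2] = -4826.6833 N (compression)
  F[1-3] = +6269.8266 N (tension)
  F[2-3] = -3123.2078 N (compression)
  Rx@0 = -4401.5400 N
  Ry@0 = -4611.3042 N
  Ry@2 = +6624.5142 N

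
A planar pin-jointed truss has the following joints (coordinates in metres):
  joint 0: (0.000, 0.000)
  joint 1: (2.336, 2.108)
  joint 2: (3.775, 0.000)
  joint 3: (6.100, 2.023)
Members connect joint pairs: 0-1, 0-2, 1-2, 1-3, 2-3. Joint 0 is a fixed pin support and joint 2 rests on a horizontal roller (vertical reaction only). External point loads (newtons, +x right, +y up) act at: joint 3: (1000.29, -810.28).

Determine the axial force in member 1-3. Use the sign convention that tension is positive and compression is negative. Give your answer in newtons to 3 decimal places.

N=4 nodes, M=5 members, R=3 reactions → 2N=8, M+R=8
member 0 (0-1): L=3.1465, (cx,cy)=(0.7424,0.6699)
member 1 (0-2): L=3.7750, (cx,cy)=(1.0000,0.0000)
member 2 (1-2): L=2.5523, (cx,cy)=(0.5638,-0.8259)
member 3 (1-3): L=3.7650, (cx,cy)=(0.9997,-0.0226)
member 4 (2-3): L=3.0819, (cx,cy)=(0.7544,0.6564)
solve A·x = −loads:
  F[0-1] = +1545.0407 N (tension)
  F[0-2] = -146.7614 N (compression)
  F[1-2] = -1304.7527 N (compression)
  F[1-3] = +1883.1493 N (tension)
  F[2-3] = -1169.6393 N (compression)
  Rx@0 = -1000.2900 N
  Ry@0 = -1035.0961 N
  Ry@2 = +1845.3761 N

1883.149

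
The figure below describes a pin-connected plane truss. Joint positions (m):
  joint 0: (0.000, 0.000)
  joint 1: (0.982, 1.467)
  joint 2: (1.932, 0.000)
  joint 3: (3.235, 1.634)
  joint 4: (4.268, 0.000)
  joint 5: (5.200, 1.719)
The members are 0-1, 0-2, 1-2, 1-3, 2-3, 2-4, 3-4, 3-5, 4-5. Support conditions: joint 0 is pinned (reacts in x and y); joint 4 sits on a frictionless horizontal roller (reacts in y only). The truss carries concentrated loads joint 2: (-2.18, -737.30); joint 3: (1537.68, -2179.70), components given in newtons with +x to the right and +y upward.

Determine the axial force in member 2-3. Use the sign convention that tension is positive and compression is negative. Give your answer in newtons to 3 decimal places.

545.870

N=6 nodes, M=9 members, R=3 reactions → 2N=12, M+R=12
member 0 (0-1): L=1.7653, (cx,cy)=(0.5563,0.8310)
member 1 (0-2): L=1.9320, (cx,cy)=(1.0000,0.0000)
member 2 (1-2): L=1.7477, (cx,cy)=(0.5436,-0.8394)
member 3 (1-3): L=2.2592, (cx,cy)=(0.9973,0.0739)
member 4 (2-3): L=2.0899, (cx,cy)=(0.6235,0.7818)
member 5 (2-4): L=2.3360, (cx,cy)=(1.0000,0.0000)
member 6 (3-4): L=1.9331, (cx,cy)=(0.5344,-0.8453)
member 7 (3-5): L=1.9668, (cx,cy)=(0.9991,0.0432)
member 8 (4-5): L=1.9554, (cx,cy)=(0.4766,0.8791)
solve A·x = −loads:
  F[0-1] = -412.0408 N (compression)
  F[0-2] = +1764.7051 N (tension)
  F[1-2] = +369.9353 N (tension)
  F[1-3] = -431.4674 N (compression)
  F[2-3] = +545.8696 N (tension)
  F[2-4] = +1627.6343 N (tension)
  F[3-4] = -3045.9353 N (compression)
  F[3-5] = +0.0000 N (tension)
  F[4-5] = -0.0000 N (compression)
  Rx@0 = -1535.5000 N
  Ry@0 = +342.4072 N
  Ry@4 = +2574.5928 N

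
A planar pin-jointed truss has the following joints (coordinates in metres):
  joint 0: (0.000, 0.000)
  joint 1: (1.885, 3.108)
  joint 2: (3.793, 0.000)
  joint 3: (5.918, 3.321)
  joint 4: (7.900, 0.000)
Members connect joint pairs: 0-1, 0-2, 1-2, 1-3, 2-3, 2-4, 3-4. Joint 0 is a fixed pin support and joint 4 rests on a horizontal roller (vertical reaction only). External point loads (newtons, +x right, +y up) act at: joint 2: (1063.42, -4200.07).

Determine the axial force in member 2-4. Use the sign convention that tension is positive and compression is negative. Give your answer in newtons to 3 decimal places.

N=5 nodes, M=7 members, R=3 reactions → 2N=10, M+R=10
member 0 (0-1): L=3.6350, (cx,cy)=(0.5186,0.8550)
member 1 (0-2): L=3.7930, (cx,cy)=(1.0000,0.0000)
member 2 (1-2): L=3.6469, (cx,cy)=(0.5232,-0.8522)
member 3 (1-3): L=4.0386, (cx,cy)=(0.9986,0.0527)
member 4 (2-3): L=3.9427, (cx,cy)=(0.5390,0.8423)
member 5 (2-4): L=4.1070, (cx,cy)=(1.0000,0.0000)
member 6 (3-4): L=3.8675, (cx,cy)=(0.5125,-0.8587)
solve A·x = −loads:
  F[0-1] = -2553.7126 N (compression)
  F[0-2] = +2387.7142 N (tension)
  F[1-2] = +2402.1747 N (tension)
  F[1-3] = -2584.6593 N (compression)
  F[2-3] = +2555.8896 N (tension)
  F[2-4] = +1203.5027 N (tension)
  F[3-4] = -2348.3939 N (compression)
  Rx@0 = -1063.4200 N
  Ry@0 = +2183.5047 N
  Ry@4 = +2016.5653 N

1203.503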